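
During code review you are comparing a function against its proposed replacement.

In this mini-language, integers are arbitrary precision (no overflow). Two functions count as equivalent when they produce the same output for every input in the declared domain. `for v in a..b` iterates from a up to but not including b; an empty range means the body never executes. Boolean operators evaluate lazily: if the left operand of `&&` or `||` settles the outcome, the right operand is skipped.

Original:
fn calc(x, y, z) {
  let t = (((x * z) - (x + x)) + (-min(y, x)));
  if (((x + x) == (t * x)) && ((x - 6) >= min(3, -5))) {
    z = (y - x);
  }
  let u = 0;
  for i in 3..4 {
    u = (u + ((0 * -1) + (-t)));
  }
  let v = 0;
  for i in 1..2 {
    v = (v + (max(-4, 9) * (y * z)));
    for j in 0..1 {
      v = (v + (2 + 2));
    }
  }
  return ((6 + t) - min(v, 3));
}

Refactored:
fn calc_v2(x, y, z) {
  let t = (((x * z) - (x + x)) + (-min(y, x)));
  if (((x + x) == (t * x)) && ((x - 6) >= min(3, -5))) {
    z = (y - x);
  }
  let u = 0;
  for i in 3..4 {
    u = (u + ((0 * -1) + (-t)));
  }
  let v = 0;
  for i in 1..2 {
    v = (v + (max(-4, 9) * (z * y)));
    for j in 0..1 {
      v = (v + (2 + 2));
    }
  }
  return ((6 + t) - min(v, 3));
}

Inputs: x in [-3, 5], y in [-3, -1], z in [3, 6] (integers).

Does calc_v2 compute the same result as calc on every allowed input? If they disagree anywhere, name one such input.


Differences: same computation, different form — yet all 108 inputs agree.
verdict: equivalent


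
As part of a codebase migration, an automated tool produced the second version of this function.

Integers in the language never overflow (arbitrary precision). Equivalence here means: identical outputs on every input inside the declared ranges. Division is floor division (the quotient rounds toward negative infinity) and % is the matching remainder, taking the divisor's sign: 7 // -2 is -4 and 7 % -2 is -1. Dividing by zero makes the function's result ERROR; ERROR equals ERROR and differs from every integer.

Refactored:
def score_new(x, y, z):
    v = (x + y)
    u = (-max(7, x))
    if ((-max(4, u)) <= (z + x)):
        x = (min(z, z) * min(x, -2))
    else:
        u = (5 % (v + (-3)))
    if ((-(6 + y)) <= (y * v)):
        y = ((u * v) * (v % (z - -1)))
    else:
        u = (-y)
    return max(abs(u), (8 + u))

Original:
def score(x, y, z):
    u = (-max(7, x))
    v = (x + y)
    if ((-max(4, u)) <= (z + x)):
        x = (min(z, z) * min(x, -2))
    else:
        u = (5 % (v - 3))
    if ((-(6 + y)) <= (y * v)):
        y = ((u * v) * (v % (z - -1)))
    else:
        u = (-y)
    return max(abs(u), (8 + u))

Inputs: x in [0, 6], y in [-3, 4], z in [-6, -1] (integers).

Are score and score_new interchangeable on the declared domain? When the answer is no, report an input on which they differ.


Changes here: arithmetic usage differs; the full 336-point sweep finds no disagreement.
verdict: equivalent


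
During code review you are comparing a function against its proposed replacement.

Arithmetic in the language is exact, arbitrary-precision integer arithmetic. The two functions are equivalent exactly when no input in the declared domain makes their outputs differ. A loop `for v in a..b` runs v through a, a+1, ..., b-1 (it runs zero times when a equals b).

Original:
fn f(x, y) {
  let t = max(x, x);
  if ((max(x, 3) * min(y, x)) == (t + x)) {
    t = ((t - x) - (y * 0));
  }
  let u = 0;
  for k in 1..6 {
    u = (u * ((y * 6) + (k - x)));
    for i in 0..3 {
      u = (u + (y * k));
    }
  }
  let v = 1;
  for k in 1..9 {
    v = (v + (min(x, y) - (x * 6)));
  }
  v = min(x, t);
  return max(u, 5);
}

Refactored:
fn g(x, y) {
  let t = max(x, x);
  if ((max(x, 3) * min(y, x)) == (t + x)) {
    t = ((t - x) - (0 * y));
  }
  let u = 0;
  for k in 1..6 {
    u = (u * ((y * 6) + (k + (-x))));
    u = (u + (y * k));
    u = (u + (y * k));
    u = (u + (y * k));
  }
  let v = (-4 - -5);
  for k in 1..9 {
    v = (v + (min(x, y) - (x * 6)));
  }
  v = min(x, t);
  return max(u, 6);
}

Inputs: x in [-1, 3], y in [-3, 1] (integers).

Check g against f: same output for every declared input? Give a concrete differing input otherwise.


The rewrite breaks on x=-1, y=-3, where the results are 5 and 6.
f: t = -1; ((max(x, 3) * min(y, x)) == (t + x)) -> false; u = 0; [k=1]; u = 0; [i=0]; u = -3; [i=1]; u = -6; [i=2]; u = -9; [k=2]; u = 135; [i=0]; u = 129; [i=1]; u = 123; [i=2]; u = 117; [k=3]; u = -1638; [i=0]; u = -1647; [i=1]; u = -1656; [i=2]; u = -1665; [k=4]; u = 21645; [i=0]; u = 21633; [i=1]; u = 21621; [i=2]; u = 21609; [k=5]; u = -259308; [i=0]; u = -259323; [i=1]; u = -259338; [i=2]; u = -259353; v = 1; [k=1]; v = 4; [k=2]; v = 7; [k=3]; v = 10; [k=4]; v = 13; [k=5]; v = 16; [k=6]; v = 19; [k=7]; v = 22; [k=8]; v = 25; v = -1; return 5
g: t = -1; ((max(x, 3) * min(y, x)) == (t + x)) -> false; u = 0; [k=1]; u = 0; u = -3; u = -6; u = -9; [k=2]; u = 135; u = 129; u = 123; u = 117; [k=3]; u = -1638; u = -1647; u = -1656; u = -1665; [k=4]; u = 21645; u = 21633; u = 21621; u = 21609; [k=5]; u = -259308; u = -259323; u = -259338; u = -259353; v = 1; [k=1]; v = 4; [k=2]; v = 7; [k=3]; v = 10; [k=4]; v = 13; [k=5]; v = 16; [k=6]; v = 19; [k=7]; v = 22; [k=8]; v = 25; v = -1; return 6
verdict: not equivalent; witness: x=-1, y=-3


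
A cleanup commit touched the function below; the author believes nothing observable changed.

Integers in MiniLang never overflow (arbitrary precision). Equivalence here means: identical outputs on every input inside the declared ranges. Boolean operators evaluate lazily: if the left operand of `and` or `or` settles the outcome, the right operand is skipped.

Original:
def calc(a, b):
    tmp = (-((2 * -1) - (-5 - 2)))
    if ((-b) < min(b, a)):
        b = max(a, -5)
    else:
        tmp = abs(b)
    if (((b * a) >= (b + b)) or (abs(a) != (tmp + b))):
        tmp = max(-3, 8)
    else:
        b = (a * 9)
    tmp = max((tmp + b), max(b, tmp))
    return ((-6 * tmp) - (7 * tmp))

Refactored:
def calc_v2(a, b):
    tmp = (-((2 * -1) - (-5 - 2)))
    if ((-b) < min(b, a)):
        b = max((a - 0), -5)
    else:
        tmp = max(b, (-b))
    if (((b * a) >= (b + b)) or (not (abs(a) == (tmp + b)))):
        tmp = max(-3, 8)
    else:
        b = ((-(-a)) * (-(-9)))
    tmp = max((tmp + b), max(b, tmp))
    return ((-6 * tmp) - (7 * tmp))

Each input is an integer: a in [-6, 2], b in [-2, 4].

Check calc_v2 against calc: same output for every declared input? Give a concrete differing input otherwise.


The two are interchangeable: constant usage differs; also min/max/abs usage differs; also arithmetic usage differs; also boolean connective usage differs; also comparison usage differs, and every declared input agrees.
Spot check at a=1, b=-2 — calc: tmp := -5 | ((-b) < min(b, a)): false | tmp := 2 | (((b * a) >= (b + b)) or (abs(a) != (tmp + b))): true | tmp := 8 | tmp := 8 | result -104. calc_v2: tmp := -5 | ((-b) < min(b, a)): false | tmp := 2 | (((b * a) >= (b + b)) or (not (abs(a) == (tmp + b)))): true | tmp := 8 | tmp := 8 | result -104. Both give -104.
Across all 63 domain points the two functions coincide.
verdict: equivalent


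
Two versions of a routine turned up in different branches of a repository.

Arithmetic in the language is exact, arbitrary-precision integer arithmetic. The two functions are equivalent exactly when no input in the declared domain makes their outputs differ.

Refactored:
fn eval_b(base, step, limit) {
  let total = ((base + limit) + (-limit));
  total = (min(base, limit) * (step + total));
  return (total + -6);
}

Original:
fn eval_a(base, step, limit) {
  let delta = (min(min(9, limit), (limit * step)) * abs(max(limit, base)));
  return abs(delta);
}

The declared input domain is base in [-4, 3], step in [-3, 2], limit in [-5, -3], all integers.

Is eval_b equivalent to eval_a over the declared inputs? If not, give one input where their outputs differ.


Take base=-4, step=-3, limit=-5.
eval_a: delta := -20 | result 20
eval_b: total := -4 | total := 35 | result 29
20 against 29: the behavior changed.
verdict: not equivalent; witness: base=-4, step=-3, limit=-5


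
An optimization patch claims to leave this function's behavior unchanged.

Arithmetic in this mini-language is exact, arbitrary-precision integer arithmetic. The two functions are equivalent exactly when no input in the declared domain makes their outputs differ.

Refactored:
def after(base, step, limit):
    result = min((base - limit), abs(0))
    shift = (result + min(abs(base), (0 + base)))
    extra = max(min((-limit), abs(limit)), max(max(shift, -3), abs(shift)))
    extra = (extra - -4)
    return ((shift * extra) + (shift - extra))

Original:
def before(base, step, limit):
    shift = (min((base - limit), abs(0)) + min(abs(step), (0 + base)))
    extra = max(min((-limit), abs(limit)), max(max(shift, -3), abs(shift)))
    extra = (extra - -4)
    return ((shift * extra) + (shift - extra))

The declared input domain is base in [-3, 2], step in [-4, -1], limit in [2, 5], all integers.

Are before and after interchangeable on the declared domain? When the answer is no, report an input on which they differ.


Take base=2, step=-1, limit=2.
before: shift := 1 | extra := 1 | extra := 5 | result 1
after: result := 0 | shift := 2 | extra := 2 | extra := 6 | result 8
1 != 8, so the rewrite changes behavior.
verdict: not equivalent; witness: base=2, step=-1, limit=2


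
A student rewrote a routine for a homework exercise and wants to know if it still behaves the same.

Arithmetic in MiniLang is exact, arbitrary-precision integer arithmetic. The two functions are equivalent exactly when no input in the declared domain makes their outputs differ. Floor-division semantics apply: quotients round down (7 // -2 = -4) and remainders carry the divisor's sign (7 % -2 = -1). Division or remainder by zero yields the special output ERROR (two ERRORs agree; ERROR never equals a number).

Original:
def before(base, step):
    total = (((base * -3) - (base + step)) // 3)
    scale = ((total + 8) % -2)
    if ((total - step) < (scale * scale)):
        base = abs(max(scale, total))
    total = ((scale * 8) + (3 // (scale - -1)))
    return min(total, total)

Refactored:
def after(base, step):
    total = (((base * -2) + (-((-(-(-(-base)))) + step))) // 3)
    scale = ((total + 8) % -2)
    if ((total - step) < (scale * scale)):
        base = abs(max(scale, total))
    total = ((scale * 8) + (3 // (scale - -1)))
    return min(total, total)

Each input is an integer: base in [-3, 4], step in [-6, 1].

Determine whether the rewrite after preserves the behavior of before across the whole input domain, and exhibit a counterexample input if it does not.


These are not equivalent — on base=-3, step=-6 the outputs split (3 vs ERROR).
before: total = 6; scale = 0; ((total - step) < (scale * scale)) -> false; total = 3; return 3
after: total = 5; scale = -1; ((total - step) < (scale * scale)) -> false; division by zero -> ERROR
verdict: not equivalent; witness: base=-3, step=-6


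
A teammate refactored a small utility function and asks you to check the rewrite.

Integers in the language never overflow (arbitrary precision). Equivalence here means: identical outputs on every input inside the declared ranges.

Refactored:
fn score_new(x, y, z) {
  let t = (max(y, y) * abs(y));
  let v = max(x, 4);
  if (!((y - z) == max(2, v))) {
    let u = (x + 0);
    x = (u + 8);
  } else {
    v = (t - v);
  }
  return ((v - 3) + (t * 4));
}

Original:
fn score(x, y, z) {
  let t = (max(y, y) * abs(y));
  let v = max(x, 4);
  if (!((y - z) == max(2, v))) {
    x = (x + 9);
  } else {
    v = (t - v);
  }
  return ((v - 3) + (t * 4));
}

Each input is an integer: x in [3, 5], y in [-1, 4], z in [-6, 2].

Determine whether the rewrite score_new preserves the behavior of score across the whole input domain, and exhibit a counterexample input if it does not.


Equivalent. The edit looks behavioral (`9` became `8`), but over these ranges it never changes the outcome.
Checked all 162 inputs in the declared domain: the outputs agree on every one.
Tracing x=5, y=0, z=-1: score: t=0, then v=5, then (!((y - z) == max(2, v))) is true, then x=14, then returns 2 | score_new: t=0, then v=5, then (!((y - z) == max(2, v))) is true, then u=5, then x=13, then returns 2 — matching result 2.
verdict: equivalent


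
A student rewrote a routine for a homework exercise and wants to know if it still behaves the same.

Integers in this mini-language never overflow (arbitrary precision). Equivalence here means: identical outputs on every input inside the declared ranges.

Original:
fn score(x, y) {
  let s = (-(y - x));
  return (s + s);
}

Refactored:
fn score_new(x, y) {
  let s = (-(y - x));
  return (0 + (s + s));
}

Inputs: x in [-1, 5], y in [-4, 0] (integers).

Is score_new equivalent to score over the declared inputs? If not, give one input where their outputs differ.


Although constant usage differs; arithmetic usage differs, 35/35 inputs agree.
verdict: equivalent


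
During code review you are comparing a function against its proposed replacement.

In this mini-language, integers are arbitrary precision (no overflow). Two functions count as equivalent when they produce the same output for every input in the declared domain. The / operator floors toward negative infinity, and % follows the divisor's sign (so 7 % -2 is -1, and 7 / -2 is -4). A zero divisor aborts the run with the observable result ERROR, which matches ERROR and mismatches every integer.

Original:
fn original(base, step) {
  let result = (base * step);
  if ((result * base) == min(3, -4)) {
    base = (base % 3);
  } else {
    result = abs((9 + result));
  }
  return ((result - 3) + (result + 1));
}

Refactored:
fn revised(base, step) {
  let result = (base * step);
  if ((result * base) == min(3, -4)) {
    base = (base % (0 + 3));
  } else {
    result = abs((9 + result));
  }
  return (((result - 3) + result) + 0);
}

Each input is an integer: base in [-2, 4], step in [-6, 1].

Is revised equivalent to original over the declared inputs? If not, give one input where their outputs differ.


Not equivalent: base=-2, step=-6 separates them (40 vs 39).
original: result becomes 12; next ((result * base) == min(3, -4)) evaluates to false; next result becomes 21; next final value 40
revised: result becomes 12; next ((result * base) == min(3, -4)) evaluates to false; next result becomes 21; next final value 39
verdict: not equivalent; witness: base=-2, step=-6


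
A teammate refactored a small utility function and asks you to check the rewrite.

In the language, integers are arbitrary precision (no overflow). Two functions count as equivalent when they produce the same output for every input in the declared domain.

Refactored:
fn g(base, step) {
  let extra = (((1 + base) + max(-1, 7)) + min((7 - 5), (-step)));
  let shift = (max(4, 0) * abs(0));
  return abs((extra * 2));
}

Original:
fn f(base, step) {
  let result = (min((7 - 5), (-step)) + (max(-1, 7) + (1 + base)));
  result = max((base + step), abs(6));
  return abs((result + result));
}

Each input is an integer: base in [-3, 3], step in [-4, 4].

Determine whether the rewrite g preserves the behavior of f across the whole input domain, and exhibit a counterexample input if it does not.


Consider the input base=-3, step=-4.
f: result=7, then result=6, then returns 12
g: extra=7, then shift=0, then returns 14
12 and 14 differ, so these are not the same function on this domain.
verdict: not equivalent; witness: base=-3, step=-4


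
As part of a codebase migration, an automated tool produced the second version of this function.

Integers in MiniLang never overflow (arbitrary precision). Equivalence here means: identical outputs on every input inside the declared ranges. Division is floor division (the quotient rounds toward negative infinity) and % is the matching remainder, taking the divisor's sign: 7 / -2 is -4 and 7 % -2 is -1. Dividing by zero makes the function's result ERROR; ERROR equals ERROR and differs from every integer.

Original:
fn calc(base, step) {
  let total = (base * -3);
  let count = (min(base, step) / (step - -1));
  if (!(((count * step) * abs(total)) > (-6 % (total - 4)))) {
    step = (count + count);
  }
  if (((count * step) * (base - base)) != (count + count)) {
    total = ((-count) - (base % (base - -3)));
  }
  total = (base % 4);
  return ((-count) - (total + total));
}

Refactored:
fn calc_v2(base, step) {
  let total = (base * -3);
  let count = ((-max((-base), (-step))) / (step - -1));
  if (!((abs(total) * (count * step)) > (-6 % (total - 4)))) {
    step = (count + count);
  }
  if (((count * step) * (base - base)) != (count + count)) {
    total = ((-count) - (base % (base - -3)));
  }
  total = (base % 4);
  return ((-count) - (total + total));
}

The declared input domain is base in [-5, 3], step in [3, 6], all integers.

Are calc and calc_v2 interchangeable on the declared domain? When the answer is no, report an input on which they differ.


The two are interchangeable: min/max/abs usage differs, and every declared input agrees.
As a probe, take base=-5, step=5: calc runs total becomes 15; next count becomes -1; next (!(((count * step) * abs(total)) > (-6 % (total - 4)))) evaluates to true; next step becomes -2; next (((count * step) * (base - base)) != (count + count)) evaluates to true; next total becomes 2; next total becomes 3; next final value -5; calc_v2 runs total becomes 15; next count becomes -1; next (!((abs(total) * (count * step)) > (-6 % (total - 4)))) evaluates to true; next step becomes -2; next (((count * step) * (base - base)) != (count + count)) evaluates to true; next total becomes 2; next total becomes 3; next final value -5; both end at -5.
Sweeping the whole domain (36 inputs) finds no disagreement.
verdict: equivalent


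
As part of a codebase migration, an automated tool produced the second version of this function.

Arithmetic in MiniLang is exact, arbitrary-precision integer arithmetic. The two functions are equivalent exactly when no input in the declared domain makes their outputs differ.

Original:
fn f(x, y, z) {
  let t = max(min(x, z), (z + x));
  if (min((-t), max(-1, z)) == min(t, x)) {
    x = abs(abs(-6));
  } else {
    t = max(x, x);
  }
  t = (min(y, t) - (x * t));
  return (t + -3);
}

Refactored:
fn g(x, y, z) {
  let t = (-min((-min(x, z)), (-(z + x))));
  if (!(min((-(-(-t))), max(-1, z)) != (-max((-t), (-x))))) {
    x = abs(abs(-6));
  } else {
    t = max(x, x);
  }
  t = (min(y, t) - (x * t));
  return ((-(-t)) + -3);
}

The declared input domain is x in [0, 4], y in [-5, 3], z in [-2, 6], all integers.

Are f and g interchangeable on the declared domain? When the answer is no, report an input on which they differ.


Reading the diff, among the changes: boolean connective usage differs; and comparison usage differs.
As a probe, take x=3, y=-5, z=1: f runs t := 4 | (min((-t), max(-1, z)) == min(t, x)): false | t := 3 | t := -14 | result -17; g runs t := 4 | (!(min((-(-(-t))), max(-1, z)) != (-max((-t), (-x))))): false | t := 3 | t := -14 | result -17; both end at -17.
Across all 405 domain points the two functions coincide.
verdict: equivalent


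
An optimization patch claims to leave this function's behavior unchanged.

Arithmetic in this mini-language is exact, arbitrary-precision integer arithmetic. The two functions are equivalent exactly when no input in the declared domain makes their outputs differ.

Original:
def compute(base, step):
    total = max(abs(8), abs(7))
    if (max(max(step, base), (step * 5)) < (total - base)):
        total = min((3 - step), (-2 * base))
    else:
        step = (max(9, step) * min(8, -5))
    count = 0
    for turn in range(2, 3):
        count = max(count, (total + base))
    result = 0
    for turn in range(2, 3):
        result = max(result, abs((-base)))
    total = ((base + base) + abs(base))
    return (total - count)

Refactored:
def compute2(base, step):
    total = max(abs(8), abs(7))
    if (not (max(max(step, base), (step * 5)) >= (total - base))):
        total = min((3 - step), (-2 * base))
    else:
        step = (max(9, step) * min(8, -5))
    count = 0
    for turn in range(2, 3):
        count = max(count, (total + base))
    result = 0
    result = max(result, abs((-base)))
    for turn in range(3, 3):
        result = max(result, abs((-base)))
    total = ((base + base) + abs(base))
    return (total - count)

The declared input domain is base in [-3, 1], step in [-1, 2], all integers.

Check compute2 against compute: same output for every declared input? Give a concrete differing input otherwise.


Differences: min/max/abs usage differs, statement counts differ, loop structure differs, boolean connective usage differs, comparison usage differs — yet all 20 inputs agree.
verdict: equivalent


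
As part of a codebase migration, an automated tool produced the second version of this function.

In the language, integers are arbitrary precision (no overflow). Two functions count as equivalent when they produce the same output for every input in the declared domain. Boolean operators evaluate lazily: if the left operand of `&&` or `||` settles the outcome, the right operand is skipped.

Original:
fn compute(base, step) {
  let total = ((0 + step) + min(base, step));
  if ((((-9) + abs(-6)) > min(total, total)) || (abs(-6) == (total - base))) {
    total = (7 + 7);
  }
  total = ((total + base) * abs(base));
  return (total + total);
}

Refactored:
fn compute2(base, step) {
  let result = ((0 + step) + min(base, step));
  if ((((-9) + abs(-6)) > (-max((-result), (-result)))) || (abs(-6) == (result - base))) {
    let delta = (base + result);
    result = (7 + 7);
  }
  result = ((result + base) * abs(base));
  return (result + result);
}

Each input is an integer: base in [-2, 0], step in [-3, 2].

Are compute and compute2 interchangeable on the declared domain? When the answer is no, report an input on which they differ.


Comparing the listings, the differences include: min/max/abs usage differs, plus arithmetic usage differs, plus statement counts differ, plus local variable names differ.
Spot check at base=-2, step=0 — compute: total becomes -2; next ((((-9) + abs(-6)) > min(total, total)) || (abs(-6) == (total - base))) evaluates to false; next total becomes -8; next final value -16. compute2: result becomes -2; next ((((-9) + abs(-6)) > (-max((-result), (-result)))) || (abs(-6) == (result - base))) evaluates to false; next result becomes -8; next final value -16. Both give -16.
Across all 18 domain points the two functions coincide.
verdict: equivalent


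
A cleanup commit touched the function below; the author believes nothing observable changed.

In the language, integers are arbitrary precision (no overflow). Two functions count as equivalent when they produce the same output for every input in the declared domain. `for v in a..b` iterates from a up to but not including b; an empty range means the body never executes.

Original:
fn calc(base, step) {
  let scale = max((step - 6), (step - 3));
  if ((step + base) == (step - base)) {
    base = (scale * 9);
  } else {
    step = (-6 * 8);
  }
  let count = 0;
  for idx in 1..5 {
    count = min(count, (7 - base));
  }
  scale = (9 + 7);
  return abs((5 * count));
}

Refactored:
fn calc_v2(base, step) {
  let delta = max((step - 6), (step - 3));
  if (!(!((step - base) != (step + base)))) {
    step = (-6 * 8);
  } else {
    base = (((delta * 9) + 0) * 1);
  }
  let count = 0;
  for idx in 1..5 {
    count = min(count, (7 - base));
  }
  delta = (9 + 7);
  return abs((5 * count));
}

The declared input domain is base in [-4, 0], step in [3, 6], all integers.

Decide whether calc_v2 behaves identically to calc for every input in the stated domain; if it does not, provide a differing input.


This is a faithful refactor — arithmetic usage differs; boolean connective usage differs; local variable names differ; comparison usage differs; constant usage differs, but the computed results match everywhere.
As a probe, take base=-4, step=5: calc runs scale := 2 | ((step + base) == (step - base)): false | step := -48 | count := 0 | iter idx=1: | count := 0 | iter idx=2: | count := 0 | iter idx=3: | count := 0 | iter idx=4: | count := 0 | scale := 16 | result 0; calc_v2 runs delta := 2 | (!(!((step - base) != (step + base)))): true | step := -48 | count := 0 | iter idx=1: | count := 0 | iter idx=2: | count := 0 | iter idx=3: | count := 0 | iter idx=4: | count := 0 | delta := 16 | result 0; both end at 0.
Checked all 20 inputs in the declared domain: the outputs agree on every one.
verdict: equivalent


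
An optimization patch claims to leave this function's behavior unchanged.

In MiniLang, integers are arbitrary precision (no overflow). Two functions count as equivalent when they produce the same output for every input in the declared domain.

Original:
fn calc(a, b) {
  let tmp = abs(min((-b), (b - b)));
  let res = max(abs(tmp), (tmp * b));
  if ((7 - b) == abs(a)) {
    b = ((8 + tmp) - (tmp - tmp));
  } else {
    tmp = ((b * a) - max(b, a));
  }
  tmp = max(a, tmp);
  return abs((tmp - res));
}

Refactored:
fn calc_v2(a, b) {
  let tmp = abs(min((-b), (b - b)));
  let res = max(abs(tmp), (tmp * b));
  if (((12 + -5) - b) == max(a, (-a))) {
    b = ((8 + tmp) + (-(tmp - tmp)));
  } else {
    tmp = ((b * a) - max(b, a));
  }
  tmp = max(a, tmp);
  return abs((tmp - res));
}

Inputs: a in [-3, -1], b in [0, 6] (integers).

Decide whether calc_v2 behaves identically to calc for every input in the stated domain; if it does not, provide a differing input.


Comparing the listings, the differences include: arithmetic usage differs; also constant usage differs; also min/max/abs usage differs.
Spot check at a=-1, b=0 — calc: tmp becomes 0; next res becomes 0; next ((7 - b) == abs(a)) evaluates to false; next tmp becomes 0; next tmp becomes 0; next final value 0. calc_v2: tmp becomes 0; next res becomes 0; next (((12 + -5) - b) == max(a, (-a))) evaluates to false; next tmp becomes 0; next tmp becomes 0; next final value 0. Both give 0.
Across all 21 domain points the two functions coincide.
verdict: equivalent


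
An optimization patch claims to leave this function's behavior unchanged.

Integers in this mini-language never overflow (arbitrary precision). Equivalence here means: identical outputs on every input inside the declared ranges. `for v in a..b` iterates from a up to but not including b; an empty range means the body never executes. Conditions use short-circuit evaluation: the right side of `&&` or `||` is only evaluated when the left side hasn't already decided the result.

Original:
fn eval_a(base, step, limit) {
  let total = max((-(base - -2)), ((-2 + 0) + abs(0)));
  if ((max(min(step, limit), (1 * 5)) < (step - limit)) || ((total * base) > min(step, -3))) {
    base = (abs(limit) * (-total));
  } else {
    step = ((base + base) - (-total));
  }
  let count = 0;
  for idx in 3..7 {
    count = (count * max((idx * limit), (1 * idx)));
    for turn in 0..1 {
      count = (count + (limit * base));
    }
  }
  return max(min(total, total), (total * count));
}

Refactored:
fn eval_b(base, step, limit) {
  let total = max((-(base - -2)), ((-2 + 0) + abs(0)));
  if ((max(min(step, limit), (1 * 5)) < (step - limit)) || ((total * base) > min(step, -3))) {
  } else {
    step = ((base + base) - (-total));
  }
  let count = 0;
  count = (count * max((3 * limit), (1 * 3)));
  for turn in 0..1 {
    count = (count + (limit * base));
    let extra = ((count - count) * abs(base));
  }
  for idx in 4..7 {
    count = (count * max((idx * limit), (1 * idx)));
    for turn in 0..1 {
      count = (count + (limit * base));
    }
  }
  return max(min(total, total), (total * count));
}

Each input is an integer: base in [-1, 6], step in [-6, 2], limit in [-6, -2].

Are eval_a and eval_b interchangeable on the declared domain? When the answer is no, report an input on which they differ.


Input base=-1, step=-6, limit=-6: 5652 from eval_a versus -1 from eval_b.
verdict: not equivalent; witness: base=-1, step=-6, limit=-6


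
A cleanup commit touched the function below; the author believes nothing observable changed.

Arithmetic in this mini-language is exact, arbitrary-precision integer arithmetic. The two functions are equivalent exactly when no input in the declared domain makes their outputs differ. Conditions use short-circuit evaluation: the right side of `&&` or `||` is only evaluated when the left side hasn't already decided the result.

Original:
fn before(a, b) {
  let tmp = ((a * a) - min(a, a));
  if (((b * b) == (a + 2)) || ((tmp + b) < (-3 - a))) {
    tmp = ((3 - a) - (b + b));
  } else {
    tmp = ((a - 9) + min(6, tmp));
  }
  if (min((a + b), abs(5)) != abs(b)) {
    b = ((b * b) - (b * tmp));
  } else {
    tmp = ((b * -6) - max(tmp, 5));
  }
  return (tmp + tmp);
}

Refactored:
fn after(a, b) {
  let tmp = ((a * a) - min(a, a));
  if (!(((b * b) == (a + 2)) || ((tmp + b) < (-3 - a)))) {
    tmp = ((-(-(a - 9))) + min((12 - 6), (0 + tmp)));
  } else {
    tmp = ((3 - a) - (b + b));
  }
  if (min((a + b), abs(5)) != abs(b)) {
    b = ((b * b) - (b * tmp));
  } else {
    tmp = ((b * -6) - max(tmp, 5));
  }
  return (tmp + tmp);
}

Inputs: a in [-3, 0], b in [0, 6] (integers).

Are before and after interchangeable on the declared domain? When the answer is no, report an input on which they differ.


This is a faithful refactor — constant usage differs, plus boolean connective usage differs, plus arithmetic usage differs, but the computed results match everywhere.
Tracing a=-2, b=1: before: tmp=6, then (((b * b) == (a + 2)) || ((tmp + b) < (-3 - a))) is false, then tmp=-5, then (min((a + b), abs(5)) != abs(b)) is true, then b=6, then returns -10 | after: tmp=6, then (!(((b * b) == (a + 2)) || ((tmp + b) < (-3 - a)))) is true, then tmp=-5, then (min((a + b), abs(5)) != abs(b)) is true, then b=6, then returns -10 — matching result -10.
Sweeping the whole domain (28 inputs) finds no disagreement.
verdict: equivalent


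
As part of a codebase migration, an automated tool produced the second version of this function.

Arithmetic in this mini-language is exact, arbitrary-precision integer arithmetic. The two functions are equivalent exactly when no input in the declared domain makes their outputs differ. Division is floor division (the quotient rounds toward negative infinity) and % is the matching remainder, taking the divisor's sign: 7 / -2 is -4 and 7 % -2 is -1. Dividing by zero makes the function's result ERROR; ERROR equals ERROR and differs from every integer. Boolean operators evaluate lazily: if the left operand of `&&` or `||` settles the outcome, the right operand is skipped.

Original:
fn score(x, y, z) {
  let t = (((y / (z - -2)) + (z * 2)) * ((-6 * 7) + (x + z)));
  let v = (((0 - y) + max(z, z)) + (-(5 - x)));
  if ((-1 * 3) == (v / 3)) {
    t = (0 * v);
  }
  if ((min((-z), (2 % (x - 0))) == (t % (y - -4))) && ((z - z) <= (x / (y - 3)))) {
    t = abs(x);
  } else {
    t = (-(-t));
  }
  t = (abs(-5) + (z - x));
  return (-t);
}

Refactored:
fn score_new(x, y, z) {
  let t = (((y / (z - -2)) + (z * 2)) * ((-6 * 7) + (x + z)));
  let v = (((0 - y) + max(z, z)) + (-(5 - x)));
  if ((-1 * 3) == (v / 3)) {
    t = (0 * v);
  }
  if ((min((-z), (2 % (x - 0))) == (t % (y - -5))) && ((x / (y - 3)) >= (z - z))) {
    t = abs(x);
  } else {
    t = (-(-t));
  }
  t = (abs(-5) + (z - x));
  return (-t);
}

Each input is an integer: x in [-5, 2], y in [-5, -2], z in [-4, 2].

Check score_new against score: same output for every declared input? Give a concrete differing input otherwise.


At x=-5, y=-5, z=-4: score gives -6, score_new gives ERROR.
verdict: not equivalent; witness: x=-5, y=-5, z=-4


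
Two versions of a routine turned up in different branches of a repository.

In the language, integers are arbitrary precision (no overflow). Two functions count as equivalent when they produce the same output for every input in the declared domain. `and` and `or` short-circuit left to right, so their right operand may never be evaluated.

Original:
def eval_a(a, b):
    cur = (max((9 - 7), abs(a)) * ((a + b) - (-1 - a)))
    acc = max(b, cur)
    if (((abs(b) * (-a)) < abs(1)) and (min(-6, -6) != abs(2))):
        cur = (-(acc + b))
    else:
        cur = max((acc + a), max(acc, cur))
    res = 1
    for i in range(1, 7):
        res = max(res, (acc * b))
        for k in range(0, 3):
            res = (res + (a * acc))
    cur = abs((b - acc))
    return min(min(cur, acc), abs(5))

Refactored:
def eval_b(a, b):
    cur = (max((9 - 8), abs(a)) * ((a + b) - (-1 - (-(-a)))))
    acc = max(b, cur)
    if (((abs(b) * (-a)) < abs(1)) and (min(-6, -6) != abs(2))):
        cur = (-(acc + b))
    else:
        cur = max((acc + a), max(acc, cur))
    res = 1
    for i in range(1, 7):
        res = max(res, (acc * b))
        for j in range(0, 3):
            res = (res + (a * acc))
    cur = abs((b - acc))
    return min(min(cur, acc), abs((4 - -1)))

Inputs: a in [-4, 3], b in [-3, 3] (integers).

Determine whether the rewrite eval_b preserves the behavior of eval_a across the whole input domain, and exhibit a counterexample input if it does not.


Consider the input a=-1, b=3.
eval_a: cur becomes 4; next acc becomes 4; next (((abs(b) * (-a)) < abs(1)) and (min(-6, -6) != abs(2))) evaluates to false; next cur becomes 4; next res becomes 1; next at i=1:; next res becomes 12; next at k=0:; next res becomes 8; next at k=1:; next res becomes 4; next at k=2:; next res becomes 0; next at i=2:; next res becomes 12; next at k=0:; next res becomes 8; next at k=1:; next res becomes 4; next at k=2:; next res becomes 0; next at i=3:; next res becomes 12; next at k=0:; next res becomes 8; next at k=1:; next res becomes 4; next at k=2:; next res becomes 0; next at i=4:; next res becomes 12; next at k=0:; next res becomes 8; next at k=1:; next res becomes 4; next at k=2:; next res becomes 0; next at i=5:; next res becomes 12; next at k=0:; next res becomes 8; next at k=1:; next res becomes 4; next at k=2:; next res becomes 0; next at i=6:; next res becomes 12; next at k=0:; next res becomes 8; next at k=1:; next res becomes 4; next at k=2:; next res becomes 0; next cur becomes 1; next final value 1
eval_b: cur becomes 2; next acc becomes 3; next (((abs(b) * (-a)) < abs(1)) and (min(-6, -6) != abs(2))) evaluates to false; next cur becomes 3; next res becomes 1; next at i=1:; next res becomes 9; next at j=0:; next res becomes 6; next at j=1:; next res becomes 3; next at j=2:; next res becomes 0; next at i=2:; next res becomes 9; next at j=0:; next res becomes 6; next at j=1:; next res becomes 3; next at j=2:; next res becomes 0; next at i=3:; next res becomes 9; next at j=0:; next res becomes 6; next at j=1:; next res becomes 3; next at j=2:; next res becomes 0; next at i=4:; next res becomes 9; next at j=0:; next res becomes 6; next at j=1:; next res becomes 3; next at j=2:; next res becomes 0; next at i=5:; next res becomes 9; next at j=0:; next res becomes 6; next at j=1:; next res becomes 3; next at j=2:; next res becomes 0; next at i=6:; next res becomes 9; next at j=0:; next res becomes 6; next at j=1:; next res becomes 3; next at j=2:; next res becomes 0; next cur becomes 0; next final value 0
1 != 0, so the rewrite changes behavior.
verdict: not equivalent; witness: a=-1, b=3


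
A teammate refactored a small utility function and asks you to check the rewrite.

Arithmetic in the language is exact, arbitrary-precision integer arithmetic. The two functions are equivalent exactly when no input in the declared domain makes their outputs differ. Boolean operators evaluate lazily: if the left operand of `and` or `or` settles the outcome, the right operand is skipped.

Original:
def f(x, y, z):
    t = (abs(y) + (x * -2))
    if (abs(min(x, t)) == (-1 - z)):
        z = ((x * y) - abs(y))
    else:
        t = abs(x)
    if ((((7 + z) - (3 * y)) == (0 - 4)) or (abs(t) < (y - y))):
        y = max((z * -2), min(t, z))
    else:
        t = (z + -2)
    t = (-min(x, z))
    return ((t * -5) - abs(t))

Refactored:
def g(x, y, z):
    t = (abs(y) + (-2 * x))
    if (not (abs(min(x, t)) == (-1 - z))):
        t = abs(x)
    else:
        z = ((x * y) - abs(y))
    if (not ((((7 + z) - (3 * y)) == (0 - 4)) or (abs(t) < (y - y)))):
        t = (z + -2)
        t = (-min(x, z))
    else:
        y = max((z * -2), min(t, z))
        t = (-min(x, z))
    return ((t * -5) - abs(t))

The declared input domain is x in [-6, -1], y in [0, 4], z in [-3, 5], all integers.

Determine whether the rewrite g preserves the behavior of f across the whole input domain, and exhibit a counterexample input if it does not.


Differences: statement counts differ, boolean connective usage differs, min/max/abs usage differs — yet all 270 inputs agree.
verdict: equivalent


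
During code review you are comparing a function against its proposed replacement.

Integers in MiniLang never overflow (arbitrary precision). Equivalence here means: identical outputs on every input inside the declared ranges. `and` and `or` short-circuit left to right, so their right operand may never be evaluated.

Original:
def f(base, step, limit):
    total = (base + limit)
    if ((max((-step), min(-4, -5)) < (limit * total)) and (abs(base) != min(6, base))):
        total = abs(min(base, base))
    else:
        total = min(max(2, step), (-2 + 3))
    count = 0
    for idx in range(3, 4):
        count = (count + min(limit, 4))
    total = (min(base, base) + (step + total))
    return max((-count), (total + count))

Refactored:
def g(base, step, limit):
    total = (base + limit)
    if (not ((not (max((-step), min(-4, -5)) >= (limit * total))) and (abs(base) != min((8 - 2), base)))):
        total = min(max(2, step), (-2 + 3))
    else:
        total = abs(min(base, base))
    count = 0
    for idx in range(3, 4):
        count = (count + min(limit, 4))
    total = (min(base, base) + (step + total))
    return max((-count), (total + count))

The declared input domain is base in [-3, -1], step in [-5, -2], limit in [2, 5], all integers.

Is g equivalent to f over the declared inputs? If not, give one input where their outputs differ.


Although comparison usage differs, and boolean connective usage differs, and constant usage differs, and arithmetic usage differs, 48/48 inputs agree.
verdict: equivalent


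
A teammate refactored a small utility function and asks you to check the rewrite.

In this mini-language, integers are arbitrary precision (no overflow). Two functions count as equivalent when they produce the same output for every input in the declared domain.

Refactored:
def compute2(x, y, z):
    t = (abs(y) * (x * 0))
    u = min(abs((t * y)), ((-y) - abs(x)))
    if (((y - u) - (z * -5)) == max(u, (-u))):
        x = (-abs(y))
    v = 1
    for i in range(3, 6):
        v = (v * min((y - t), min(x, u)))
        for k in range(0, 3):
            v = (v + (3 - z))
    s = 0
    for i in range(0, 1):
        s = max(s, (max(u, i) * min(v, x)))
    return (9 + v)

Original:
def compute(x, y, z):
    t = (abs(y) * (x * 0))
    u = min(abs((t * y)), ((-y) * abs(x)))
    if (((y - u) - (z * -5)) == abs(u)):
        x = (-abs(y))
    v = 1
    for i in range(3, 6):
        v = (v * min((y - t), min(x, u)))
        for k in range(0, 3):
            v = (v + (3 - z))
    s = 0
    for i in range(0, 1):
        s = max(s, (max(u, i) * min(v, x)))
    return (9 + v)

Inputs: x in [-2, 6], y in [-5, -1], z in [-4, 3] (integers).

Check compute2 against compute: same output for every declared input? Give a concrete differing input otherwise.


Evaluate both at x=3, y=-1, z=-4.
compute: t=0, then u=0, then (((y - u) - (z * -5)) == abs(u)) is false, then v=1, then (i=3), then v=-1, then (k=0), then v=6, then (k=1), then v=13, then (k=2), then v=20, then (i=4), then v=-20, then (k=0), then v=-13, then (k=1), then v=-6, then (k=2), then v=1, then (i=5), then v=-1, then (k=0), then v=6, then (k=1), then v=13, then (k=2), then v=20, then s=0, then (i=0), then s=0, then returns 29
compute2: t=0, then u=-2, then (((y - u) - (z * -5)) == max(u, (-u))) is false, then v=1, then (i=3), then v=-2, then (k=0), then v=5, then (k=1), then v=12, then (k=2), then v=19, then (i=4), then v=-38, then (k=0), then v=-31, then (k=1), then v=-24, then (k=2), then v=-17, then (i=5), then v=34, then (k=0), then v=41, then (k=1), then v=48, then (k=2), then v=55, then s=0, then (i=0), then s=0, then returns 64
29 and 64 differ, so these are not the same function on this domain.
verdict: not equivalent; witness: x=3, y=-1, z=-4
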